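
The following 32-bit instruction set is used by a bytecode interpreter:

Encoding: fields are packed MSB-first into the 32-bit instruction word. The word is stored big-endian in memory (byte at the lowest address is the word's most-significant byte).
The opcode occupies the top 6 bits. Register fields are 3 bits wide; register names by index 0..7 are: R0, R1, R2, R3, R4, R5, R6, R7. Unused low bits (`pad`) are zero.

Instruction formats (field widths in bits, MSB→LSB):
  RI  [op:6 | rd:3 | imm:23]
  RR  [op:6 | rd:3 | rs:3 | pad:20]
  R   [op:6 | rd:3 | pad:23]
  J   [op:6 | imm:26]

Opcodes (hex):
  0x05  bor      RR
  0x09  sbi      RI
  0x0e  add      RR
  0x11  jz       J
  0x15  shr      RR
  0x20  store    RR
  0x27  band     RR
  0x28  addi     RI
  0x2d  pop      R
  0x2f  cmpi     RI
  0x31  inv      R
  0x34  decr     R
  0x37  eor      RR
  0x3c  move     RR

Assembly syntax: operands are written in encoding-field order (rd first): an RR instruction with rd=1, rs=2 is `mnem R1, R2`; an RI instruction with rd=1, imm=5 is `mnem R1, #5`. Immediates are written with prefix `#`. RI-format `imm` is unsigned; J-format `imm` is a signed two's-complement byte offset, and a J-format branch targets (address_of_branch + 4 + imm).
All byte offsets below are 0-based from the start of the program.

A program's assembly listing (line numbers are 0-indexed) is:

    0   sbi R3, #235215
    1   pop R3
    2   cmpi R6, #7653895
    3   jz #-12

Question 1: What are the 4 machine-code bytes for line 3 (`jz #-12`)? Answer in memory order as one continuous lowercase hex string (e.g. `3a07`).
line 3 (jz): pack op=0x11:6|imm=-12:26 = 0x47fffff4; big→ 47 ff ff f4

47fffff4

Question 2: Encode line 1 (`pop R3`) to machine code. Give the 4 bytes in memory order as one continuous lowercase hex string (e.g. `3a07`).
b5800000

line 1 (pop): pack op=0x2d:6|rd=3:3|pad=0:23 = 0xb5800000; big→ b5 80 00 00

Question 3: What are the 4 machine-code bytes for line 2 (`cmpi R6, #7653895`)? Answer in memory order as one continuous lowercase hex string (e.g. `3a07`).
2. cmpi fields op=0x2f:6|rd=6:3|imm=7653895:23 → word bf74ca07h → bf 74 ca 07

bf74ca07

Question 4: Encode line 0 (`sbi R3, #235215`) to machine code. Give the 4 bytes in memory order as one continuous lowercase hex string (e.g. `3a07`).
258396cf

line 0 (sbi): pack op=0x9:6|rd=3:3|imm=235215:23 = 0x258396cf; big→ 25 83 96 cf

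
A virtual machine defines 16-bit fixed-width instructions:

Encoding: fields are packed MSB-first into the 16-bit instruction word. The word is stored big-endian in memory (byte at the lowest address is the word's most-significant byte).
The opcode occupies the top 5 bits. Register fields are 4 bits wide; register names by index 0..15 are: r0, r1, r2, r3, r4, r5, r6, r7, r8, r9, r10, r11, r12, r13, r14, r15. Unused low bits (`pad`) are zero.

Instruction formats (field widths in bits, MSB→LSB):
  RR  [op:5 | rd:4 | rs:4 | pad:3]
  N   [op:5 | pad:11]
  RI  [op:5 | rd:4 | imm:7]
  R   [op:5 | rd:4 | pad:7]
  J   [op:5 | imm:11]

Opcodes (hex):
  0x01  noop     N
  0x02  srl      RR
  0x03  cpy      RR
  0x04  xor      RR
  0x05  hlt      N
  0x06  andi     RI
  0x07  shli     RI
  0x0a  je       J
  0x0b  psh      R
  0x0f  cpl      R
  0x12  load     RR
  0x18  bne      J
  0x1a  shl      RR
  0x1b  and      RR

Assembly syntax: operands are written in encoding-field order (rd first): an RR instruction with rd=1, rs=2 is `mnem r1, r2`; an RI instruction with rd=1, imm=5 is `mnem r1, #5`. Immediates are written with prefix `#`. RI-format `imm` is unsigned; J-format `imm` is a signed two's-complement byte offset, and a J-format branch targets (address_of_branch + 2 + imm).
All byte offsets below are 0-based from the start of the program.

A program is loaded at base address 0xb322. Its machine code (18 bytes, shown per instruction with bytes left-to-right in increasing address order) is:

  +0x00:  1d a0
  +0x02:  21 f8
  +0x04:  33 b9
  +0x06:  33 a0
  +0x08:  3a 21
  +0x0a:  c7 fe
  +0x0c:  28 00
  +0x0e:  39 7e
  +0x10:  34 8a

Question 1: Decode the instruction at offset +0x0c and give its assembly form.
[0c] 28 00 → 0x2800
  op=0x2800>>11=0x5 ⇒ hlt (N)

hlt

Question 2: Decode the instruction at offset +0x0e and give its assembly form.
[0e] 39 7e → 0x397e
  op=0x397e>>11=0x7 ⇒ shli (RI)
  rd: (w>>7)&0xf=0x2 → r2
  imm: (w>>0)&0x7f=0x7e → #126

shli r2, #126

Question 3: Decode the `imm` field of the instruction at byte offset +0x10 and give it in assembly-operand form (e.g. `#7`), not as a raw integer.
#10

+0x10: 34 8a ⇒ word 0x348a (big)
  top 5b → 0x6 → andi [RI]
  rd@[10:7]=0x9 ⇒ r9
  imm@[6:0]=0xa ⇒ #10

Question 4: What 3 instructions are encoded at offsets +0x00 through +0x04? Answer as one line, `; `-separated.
off 0x00: read 1d a0 as big → 0x1da0
  op=0x1da0>>11=0x3 ⇒ cpy (RR)
  rd: (w>>7)&0xf=0xb → r11
  rs: (w>>3)&0xf=0x4 → r4
off 0x02: read 21 f8 as big → 0x21f8
  op=0x21f8>>11=0x4 ⇒ xor (RR)
  rd: (w>>7)&0xf=0x3 → r3
  rs: (w>>3)&0xf=0xf → r15
off 0x04: read 33 b9 as big → 0x33b9
  op=0x33b9>>11=0x6 ⇒ andi (RI)
  rd: (w>>7)&0xf=0x7 → r7
  imm: (w>>0)&0x7f=0x39 → #57

cpy r11, r4; xor r3, r15; andi r7, #57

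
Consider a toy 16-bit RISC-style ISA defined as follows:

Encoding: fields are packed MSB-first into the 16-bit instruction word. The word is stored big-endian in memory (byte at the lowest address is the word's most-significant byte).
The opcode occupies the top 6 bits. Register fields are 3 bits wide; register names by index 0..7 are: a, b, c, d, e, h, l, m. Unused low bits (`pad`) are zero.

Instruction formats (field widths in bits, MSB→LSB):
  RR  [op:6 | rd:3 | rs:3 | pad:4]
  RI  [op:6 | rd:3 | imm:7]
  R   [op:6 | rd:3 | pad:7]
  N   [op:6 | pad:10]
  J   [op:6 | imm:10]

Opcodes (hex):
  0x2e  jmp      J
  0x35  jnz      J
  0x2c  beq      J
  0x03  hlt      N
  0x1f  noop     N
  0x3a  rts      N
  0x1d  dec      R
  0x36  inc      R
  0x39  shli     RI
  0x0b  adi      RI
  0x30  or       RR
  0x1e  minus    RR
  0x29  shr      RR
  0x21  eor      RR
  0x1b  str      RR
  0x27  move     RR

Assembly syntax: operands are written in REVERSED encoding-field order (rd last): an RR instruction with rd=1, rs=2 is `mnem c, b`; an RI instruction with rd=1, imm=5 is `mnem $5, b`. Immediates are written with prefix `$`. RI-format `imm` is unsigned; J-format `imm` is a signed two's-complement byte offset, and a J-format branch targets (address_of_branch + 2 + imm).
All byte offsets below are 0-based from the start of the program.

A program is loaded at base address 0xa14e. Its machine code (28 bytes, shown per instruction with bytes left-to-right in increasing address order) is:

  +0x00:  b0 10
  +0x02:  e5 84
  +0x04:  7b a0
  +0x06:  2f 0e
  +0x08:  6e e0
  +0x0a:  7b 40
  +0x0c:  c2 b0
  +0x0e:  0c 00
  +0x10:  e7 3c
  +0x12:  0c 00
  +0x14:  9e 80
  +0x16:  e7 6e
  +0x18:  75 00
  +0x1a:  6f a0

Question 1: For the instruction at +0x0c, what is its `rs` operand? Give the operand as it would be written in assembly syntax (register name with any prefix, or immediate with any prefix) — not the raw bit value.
d

off 0x0c: read c2 b0 as big → 0xc2b0
  op=0xc2b0>>10=0x30 ⇒ or (RR)
  rd: (w>>7)&0x7=0x5 → h
  rs: (w>>4)&0x7=0x3 → d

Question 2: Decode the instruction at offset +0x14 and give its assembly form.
off 0x14: read 9e 80 as big → 0x9e80
  op=0x9e80>>10=0x27 ⇒ move (RR)
  rd: (w>>7)&0x7=0x5 → h
  rs: (w>>4)&0x7=0x0 → a

move a, h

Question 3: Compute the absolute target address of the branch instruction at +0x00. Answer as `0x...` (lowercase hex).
+0x00: b0 10 ⇒ word 0xb010 (big)
  top 6b → 0x2c → beq [J]
  [9:0] imm=16 = $16
  target = base 0xa14e + off 0x00 + 2 + imm 16 = 0xa160

0xa160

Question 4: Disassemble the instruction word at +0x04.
minus c, m

+0x04: 7b a0 ⇒ word 0x7ba0 (big)
  op=0x7ba0>>10=0x1e ⇒ minus (RR)
  rd@[9:7]=0x7 ⇒ m
  rs@[6:4]=0x2 ⇒ c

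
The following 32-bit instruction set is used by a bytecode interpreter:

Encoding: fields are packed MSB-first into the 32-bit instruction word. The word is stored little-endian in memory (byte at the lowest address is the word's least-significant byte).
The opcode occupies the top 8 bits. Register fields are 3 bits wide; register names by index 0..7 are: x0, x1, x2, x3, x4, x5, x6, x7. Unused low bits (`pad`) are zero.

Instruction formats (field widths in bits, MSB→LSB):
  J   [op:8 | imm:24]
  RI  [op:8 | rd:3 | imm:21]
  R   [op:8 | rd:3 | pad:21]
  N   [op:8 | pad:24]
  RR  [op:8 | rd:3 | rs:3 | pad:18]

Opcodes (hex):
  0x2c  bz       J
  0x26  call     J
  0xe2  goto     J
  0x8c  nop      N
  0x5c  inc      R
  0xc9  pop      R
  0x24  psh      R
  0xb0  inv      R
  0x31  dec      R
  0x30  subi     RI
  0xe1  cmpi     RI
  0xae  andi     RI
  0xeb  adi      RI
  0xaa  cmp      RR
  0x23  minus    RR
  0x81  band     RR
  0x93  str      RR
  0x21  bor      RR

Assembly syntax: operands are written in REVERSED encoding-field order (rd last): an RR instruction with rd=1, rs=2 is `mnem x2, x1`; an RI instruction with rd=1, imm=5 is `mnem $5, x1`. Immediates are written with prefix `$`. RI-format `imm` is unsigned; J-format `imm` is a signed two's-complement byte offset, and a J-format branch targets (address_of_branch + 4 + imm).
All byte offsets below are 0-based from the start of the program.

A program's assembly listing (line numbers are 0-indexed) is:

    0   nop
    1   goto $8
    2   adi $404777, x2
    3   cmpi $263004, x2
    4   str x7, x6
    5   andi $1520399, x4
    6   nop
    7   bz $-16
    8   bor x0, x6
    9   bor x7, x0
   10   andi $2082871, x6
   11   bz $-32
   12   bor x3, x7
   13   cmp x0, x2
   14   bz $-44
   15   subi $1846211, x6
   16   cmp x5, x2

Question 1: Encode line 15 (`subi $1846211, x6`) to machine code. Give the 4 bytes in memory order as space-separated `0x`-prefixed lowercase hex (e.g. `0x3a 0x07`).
15. subi fields op=0x30:8|rd=6:3|imm=1846211:21 → word 30dc2bc3h → c3 2b dc 30

0xc3 0x2b 0xdc 0x30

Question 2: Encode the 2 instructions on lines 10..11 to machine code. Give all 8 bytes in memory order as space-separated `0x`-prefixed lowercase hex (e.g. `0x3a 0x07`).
0x37 0xc8 0xdf 0xae 0xe0 0xff 0xff 0x2c

line 10 (andi): pack op=0xae:8|rd=6:3|imm=2082871:21 = 0xaedfc837; little→ 37 c8 df ae
line 11 (bz): pack op=0x2c:8|imm=-32:24 = 0x2cffffe0; little→ e0 ff ff 2c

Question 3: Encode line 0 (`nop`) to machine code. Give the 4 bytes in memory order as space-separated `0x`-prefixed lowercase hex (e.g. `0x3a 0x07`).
0x00 0x00 0x00 0x8c

line 0 (nop): pack op=0x8c:8|pad=0:24 = 0x8c000000; little→ 00 00 00 8c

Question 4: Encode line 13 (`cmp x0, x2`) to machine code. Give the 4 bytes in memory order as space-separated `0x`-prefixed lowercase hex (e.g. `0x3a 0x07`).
0x00 0x00 0x40 0xaa

L13: cmp op=0xaa:8|rd=2:3|rs=0:3|pad=0:18 ⇒ 0xaa400000 ⇒ little 00 00 40 aa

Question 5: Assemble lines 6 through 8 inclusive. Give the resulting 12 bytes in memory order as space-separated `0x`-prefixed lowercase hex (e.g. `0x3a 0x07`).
0x00 0x00 0x00 0x8c 0xf0 0xff 0xff 0x2c 0x00 0x00 0xc0 0x21

L6: nop op=0x8c:8|pad=0:24 ⇒ 0x8c000000 ⇒ little 00 00 00 8c
L7: bz op=0x2c:8|imm=-16:24 ⇒ 0x2cfffff0 ⇒ little f0 ff ff 2c
L8: bor op=0x21:8|rd=6:3|rs=0:3|pad=0:18 ⇒ 0x21c00000 ⇒ little 00 00 c0 21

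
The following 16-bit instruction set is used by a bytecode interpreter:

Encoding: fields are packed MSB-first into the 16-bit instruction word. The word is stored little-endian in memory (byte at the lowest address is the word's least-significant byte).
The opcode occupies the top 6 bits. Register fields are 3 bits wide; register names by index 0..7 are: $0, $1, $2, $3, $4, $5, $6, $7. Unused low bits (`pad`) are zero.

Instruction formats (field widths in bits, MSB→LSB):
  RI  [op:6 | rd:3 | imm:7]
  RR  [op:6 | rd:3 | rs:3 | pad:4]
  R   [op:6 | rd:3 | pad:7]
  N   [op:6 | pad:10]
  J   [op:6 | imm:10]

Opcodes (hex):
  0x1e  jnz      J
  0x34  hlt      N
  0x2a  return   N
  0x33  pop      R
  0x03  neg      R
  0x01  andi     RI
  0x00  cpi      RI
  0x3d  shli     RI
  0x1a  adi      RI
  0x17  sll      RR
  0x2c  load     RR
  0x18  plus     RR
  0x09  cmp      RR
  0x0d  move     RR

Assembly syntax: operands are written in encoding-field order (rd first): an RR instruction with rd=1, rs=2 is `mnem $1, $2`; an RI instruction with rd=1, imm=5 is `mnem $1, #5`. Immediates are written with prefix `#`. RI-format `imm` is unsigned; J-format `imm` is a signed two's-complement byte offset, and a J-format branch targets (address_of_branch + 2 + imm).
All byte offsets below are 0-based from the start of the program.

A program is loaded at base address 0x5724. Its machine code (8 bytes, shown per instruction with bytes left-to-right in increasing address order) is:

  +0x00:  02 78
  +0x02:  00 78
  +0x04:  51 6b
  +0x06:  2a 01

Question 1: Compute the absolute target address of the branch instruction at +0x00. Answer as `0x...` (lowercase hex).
off 0x00: read 02 78 as little → 0x7802
  top 6b → 0x1e → jnz [J]
  imm@[9:0]=0x2 ⇒ #2
  target = base 0x5724 + off 0x00 + 2 + imm 2 = 0x5728

0x5728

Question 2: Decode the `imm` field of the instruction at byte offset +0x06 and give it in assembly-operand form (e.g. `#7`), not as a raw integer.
#42

off 0x06: read 2a 01 as little → 0x012a
  op=0x012a>>10=0x0 ⇒ cpi (RI)
  [9:7] rd=2 = $2
  [6:0] imm=42 = #42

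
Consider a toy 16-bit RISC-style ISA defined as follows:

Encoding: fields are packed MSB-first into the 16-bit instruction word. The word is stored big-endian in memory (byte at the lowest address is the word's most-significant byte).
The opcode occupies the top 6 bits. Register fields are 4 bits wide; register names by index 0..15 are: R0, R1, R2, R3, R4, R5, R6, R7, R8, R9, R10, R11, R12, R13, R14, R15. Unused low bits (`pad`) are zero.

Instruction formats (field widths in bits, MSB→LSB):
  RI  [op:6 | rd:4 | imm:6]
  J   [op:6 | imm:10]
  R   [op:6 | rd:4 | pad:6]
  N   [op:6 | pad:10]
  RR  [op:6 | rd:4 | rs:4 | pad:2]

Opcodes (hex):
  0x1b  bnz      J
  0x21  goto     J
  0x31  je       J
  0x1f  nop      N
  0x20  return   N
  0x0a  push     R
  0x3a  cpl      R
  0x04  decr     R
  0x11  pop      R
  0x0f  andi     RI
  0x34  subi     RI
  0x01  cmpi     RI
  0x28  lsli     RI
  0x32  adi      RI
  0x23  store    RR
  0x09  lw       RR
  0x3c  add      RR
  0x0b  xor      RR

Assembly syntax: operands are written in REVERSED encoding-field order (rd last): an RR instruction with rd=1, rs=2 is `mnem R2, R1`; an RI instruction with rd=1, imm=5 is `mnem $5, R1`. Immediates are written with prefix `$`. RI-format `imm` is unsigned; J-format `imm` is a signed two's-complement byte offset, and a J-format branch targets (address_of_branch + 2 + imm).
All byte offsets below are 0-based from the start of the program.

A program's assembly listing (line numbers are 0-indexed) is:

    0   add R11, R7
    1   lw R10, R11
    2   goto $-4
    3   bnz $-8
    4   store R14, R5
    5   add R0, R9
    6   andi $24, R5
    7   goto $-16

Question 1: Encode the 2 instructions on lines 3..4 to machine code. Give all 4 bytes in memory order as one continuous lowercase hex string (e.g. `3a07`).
6ff88d78

3. bnz fields op=0x1b:6|imm=-8:10 → word 6ff8h → 6f f8
4. store fields op=0x23:6|rd=5:4|rs=14:4|pad=0:2 → word 8d78h → 8d 78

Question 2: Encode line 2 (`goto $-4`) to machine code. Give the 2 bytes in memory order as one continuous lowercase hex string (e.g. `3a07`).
L2: goto op=0x21:6|imm=-4:10 ⇒ 0x87fc ⇒ big 87 fc

87fc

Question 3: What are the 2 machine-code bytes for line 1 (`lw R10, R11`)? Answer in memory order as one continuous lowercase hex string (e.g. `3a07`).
26e8

line 1 (lw): pack op=0x9:6|rd=11:4|rs=10:4|pad=0:2 = 0x26e8; big→ 26 e8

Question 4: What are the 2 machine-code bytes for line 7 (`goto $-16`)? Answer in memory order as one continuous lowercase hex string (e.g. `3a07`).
L7: goto op=0x21:6|imm=-16:10 ⇒ 0x87f0 ⇒ big 87 f0

87f0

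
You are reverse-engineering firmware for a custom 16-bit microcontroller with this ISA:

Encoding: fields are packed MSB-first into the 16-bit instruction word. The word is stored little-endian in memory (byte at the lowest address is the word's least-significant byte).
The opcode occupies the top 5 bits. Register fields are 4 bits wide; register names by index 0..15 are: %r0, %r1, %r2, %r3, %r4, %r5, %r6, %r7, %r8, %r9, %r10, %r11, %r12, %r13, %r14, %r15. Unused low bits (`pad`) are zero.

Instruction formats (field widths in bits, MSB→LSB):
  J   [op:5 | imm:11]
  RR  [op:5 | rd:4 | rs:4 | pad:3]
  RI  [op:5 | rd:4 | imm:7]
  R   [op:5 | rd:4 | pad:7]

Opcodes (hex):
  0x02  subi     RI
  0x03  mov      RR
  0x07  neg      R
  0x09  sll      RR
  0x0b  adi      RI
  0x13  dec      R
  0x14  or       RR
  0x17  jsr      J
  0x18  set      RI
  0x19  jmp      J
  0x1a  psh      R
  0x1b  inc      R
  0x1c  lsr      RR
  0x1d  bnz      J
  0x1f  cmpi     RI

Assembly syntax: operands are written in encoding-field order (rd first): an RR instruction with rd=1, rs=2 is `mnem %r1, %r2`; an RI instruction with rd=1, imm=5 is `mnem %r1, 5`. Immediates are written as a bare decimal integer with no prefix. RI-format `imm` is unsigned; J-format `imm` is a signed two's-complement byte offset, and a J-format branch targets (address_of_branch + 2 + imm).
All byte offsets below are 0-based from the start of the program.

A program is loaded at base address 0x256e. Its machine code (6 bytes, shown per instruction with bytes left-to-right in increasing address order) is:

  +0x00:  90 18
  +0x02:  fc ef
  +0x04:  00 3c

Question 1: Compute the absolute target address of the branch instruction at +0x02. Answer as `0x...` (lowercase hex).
+0x02: fc ef ⇒ word 0xeffc (little)
  opcode bits[15:11]=0x1d: bnz/J
  [10:0] imm=2044 (s11→-4) = -4
  target = base 0x256e + off 0x02 + 2 + imm -4 = 0x256e

0x256e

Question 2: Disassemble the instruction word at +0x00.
mov %r1, %r2

+0x00: 90 18 ⇒ word 0x1890 (little)
  opcode bits[15:11]=0x3: mov/RR
  [10:7] rd=1 = %r1
  [6:3] rs=2 = %r2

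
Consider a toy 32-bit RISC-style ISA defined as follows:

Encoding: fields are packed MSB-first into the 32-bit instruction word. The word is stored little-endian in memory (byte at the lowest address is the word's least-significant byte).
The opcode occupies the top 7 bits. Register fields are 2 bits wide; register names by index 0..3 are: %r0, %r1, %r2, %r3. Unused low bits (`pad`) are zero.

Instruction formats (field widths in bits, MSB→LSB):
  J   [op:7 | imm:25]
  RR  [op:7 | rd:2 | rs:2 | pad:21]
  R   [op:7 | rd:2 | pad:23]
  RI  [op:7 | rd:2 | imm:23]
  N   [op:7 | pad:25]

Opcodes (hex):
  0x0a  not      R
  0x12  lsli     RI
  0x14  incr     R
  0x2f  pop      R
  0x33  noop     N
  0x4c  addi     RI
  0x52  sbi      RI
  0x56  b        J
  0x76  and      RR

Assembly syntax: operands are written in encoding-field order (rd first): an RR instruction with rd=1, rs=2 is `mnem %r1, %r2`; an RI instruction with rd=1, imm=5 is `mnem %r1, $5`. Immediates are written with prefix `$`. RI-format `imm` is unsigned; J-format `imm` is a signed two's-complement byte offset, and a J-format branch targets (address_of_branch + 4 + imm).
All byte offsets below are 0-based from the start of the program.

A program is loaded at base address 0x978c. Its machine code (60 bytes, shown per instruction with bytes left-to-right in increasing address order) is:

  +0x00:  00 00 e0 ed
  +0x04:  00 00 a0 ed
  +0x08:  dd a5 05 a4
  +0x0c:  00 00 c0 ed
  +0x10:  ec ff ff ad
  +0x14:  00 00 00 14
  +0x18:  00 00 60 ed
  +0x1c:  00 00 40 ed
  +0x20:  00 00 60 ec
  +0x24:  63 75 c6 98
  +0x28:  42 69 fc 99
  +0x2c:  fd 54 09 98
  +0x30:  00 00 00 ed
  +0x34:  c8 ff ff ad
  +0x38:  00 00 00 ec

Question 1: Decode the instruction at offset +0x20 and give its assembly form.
and %r0, %r3

off 0x20: read 00 00 60 ec as little → 0xec600000
  op=0xec600000>>25=0x76 ⇒ and (RR)
  [24:23] rd=0 = %r0
  [22:21] rs=3 = %r3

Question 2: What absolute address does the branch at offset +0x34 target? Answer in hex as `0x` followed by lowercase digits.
0x978c

[34] c8 ff ff ad → 0xadffffc8
  opcode bits[31:25]=0x56: b/J
  imm@[24:0]=0x1ffffc8 (s25→-56) ⇒ $-56
  target = base 0x978c + off 0x34 + 4 + imm -56 = 0x978c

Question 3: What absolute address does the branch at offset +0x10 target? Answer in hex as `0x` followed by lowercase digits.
0x978c

off 0x10: read ec ff ff ad as little → 0xadffffec
  top 7b → 0x56 → b [J]
  imm@[24:0]=0x1ffffec (s25→-20) ⇒ $-20
  target = base 0x978c + off 0x10 + 4 + imm -20 = 0x978c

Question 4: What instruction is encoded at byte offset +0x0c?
off 0x0c: read 00 00 c0 ed as little → 0xedc00000
  op=0xedc00000>>25=0x76 ⇒ and (RR)
  [24:23] rd=3 = %r3
  [22:21] rs=2 = %r2

and %r3, %r2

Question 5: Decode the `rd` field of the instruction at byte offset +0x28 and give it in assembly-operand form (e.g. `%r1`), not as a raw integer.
%r3

+0x28: 42 69 fc 99 ⇒ word 0x99fc6942 (little)
  opcode bits[31:25]=0x4c: addi/RI
  rd: (w>>23)&0x3=0x3 → %r3
  imm: (w>>0)&0x7fffff=0x7c6942 → $8153410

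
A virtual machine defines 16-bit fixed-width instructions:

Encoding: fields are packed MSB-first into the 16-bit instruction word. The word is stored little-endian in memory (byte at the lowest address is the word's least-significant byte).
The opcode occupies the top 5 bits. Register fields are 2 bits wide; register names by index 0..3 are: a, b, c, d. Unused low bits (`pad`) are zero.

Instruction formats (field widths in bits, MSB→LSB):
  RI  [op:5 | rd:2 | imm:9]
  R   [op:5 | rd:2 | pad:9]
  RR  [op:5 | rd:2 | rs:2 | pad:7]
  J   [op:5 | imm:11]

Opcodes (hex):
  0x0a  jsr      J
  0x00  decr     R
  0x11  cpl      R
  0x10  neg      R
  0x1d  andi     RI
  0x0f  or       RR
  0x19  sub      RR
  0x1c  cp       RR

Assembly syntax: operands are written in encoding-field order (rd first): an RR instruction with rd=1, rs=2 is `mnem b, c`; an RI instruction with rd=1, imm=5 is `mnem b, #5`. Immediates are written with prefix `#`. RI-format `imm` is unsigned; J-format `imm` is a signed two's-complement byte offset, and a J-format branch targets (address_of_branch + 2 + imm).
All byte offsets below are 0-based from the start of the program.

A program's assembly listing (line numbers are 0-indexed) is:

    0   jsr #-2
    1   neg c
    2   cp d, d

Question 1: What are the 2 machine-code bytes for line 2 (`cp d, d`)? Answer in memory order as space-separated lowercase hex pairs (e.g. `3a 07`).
80 e7

L2: cp op=0x1c:5|rd=3:2|rs=3:2|pad=0:7 ⇒ 0xe780 ⇒ little 80 e7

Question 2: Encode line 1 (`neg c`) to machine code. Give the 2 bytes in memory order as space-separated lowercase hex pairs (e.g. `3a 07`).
1. neg fields op=0x10:5|rd=2:2|pad=0:9 → word 8400h → 00 84

00 84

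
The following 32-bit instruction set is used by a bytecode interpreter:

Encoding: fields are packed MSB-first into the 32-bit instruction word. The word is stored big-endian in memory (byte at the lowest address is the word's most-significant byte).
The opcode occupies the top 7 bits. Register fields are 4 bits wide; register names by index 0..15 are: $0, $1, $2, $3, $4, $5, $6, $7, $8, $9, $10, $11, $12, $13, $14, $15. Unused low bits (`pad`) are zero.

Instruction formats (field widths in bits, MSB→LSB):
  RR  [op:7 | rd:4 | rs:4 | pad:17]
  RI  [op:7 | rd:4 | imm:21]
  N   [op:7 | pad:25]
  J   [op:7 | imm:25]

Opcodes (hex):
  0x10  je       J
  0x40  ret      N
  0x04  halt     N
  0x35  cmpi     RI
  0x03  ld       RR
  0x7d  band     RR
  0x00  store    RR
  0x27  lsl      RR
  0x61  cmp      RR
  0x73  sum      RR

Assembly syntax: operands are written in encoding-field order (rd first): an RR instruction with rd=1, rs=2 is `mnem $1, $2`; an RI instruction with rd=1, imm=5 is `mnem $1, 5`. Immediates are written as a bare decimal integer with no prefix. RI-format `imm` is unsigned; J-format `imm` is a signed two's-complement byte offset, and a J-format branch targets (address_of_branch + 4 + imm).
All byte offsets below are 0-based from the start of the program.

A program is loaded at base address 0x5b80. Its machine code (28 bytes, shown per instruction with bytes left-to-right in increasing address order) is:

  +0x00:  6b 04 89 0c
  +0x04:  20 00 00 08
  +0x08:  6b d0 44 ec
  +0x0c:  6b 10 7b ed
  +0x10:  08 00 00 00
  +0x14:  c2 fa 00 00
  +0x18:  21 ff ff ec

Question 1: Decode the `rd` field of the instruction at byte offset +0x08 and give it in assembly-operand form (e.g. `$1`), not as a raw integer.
$14

+0x08: 6b d0 44 ec ⇒ word 0x6bd044ec (big)
  top 7b → 0x35 → cmpi [RI]
  rd: (w>>21)&0xf=0xe → $14
  imm: (w>>0)&0x1fffff=0x1044ec → 1066220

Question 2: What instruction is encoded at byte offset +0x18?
+0x18: 21 ff ff ec ⇒ word 0x21ffffec (big)
  top 7b → 0x10 → je [J]
  [24:0] imm=33554412 (s25→-20) = -20

je -20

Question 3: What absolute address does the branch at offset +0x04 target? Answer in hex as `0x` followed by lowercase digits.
0x5b90

+0x04: 20 00 00 08 ⇒ word 0x20000008 (big)
  op=0x20000008>>25=0x10 ⇒ je (J)
  [24:0] imm=8 = 8
  target = base 0x5b80 + off 0x04 + 4 + imm 8 = 0x5b90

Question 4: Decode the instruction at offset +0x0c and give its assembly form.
+0x0c: 6b 10 7b ed ⇒ word 0x6b107bed (big)
  top 7b → 0x35 → cmpi [RI]
  [24:21] rd=8 = $8
  [20:0] imm=1080301 = 1080301

cmpi $8, 1080301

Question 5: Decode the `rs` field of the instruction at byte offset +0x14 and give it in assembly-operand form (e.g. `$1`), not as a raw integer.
+0x14: c2 fa 00 00 ⇒ word 0xc2fa0000 (big)
  opcode bits[31:25]=0x61: cmp/RR
  [24:21] rd=7 = $7
  [20:17] rs=13 = $13

$13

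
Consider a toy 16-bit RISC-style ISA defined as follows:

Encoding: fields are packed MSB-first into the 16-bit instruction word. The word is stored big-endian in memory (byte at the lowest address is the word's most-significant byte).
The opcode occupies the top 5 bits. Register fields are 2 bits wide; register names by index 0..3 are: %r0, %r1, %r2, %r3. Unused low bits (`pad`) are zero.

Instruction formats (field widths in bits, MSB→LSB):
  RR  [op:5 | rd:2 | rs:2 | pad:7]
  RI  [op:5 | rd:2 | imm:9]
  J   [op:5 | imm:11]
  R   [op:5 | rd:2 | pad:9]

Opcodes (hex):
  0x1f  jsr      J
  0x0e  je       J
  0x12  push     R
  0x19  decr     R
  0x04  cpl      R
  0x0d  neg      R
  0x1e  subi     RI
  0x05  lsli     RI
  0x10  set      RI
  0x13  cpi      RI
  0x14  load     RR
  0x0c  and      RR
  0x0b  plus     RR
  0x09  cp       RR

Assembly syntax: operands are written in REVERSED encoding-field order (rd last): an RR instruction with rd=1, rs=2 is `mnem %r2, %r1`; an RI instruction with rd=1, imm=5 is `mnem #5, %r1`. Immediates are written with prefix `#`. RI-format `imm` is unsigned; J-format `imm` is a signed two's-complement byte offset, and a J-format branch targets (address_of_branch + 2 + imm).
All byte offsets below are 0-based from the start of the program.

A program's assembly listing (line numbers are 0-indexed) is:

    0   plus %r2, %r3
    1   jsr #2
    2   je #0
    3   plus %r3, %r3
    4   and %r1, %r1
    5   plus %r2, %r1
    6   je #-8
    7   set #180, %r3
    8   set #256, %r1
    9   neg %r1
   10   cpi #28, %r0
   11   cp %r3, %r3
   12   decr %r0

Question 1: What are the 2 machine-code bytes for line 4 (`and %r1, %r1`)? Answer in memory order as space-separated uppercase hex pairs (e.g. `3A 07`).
4. and fields op=0xc:5|rd=1:2|rs=1:2|pad=0:7 → word 6280h → 62 80

62 80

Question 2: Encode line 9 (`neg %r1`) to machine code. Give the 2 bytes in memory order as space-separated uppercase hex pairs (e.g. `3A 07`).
6A 00

line 9 (neg): pack op=0xd:5|rd=1:2|pad=0:9 = 0x6a00; big→ 6a 00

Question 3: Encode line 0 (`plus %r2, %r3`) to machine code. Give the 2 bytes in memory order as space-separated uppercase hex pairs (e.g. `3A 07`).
L0: plus op=0xb:5|rd=3:2|rs=2:2|pad=0:7 ⇒ 0x5f00 ⇒ big 5f 00

5F 00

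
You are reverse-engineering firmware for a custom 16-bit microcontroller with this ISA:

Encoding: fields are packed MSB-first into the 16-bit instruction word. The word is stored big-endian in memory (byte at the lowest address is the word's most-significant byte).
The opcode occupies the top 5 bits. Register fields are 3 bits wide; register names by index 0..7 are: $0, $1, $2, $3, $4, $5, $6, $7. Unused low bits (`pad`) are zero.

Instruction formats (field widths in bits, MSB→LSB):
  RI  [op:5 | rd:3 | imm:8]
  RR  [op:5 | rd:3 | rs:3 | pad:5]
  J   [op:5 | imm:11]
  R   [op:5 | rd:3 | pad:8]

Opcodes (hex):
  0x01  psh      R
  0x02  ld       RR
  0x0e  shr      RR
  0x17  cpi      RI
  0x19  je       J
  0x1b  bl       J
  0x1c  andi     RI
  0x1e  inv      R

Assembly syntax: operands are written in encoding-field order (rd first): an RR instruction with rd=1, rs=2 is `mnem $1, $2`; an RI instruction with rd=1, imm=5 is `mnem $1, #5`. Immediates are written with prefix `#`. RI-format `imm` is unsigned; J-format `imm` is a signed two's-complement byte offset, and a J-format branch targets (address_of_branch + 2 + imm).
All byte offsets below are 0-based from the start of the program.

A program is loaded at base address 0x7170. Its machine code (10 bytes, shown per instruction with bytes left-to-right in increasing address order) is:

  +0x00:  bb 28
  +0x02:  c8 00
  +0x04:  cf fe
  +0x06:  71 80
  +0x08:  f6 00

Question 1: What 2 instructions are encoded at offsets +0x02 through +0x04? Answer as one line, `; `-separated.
je #0; je #-2

+0x02: c8 00 ⇒ word 0xc800 (big)
  opcode bits[15:11]=0x19: je/J
  imm@[10:0]=0x0 ⇒ #0
+0x04: cf fe ⇒ word 0xcffe (big)
  opcode bits[15:11]=0x19: je/J
  imm@[10:0]=0x7fe (s11→-2) ⇒ #-2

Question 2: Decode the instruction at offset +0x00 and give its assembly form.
cpi $3, #40

@+00  big-endian(bb 28) = 0xbb28
  opcode bits[15:11]=0x17: cpi/RI
  rd: (w>>8)&0x7=0x3 → $3
  imm: (w>>0)&0xff=0x28 → #40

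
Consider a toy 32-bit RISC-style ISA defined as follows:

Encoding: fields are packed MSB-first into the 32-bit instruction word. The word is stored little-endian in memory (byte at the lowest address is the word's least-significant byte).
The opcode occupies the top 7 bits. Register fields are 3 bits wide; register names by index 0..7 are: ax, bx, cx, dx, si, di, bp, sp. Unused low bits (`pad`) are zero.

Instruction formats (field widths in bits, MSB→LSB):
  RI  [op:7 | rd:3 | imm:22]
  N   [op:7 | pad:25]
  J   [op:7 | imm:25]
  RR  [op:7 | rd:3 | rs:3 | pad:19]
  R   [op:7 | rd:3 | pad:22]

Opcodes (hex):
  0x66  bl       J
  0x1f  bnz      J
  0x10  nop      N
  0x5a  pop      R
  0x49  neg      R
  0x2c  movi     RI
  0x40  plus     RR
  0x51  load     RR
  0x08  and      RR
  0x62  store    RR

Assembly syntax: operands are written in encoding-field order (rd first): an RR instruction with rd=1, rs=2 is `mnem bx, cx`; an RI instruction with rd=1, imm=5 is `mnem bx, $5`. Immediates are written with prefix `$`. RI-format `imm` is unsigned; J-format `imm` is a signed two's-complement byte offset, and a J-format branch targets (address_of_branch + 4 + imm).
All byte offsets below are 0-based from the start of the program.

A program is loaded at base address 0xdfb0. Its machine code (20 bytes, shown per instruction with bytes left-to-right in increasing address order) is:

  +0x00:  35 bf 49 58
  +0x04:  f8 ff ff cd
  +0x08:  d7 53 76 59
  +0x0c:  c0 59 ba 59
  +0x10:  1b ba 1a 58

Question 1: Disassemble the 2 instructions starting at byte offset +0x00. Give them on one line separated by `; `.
movi bx, $638773; bl $-8

+0x00: 35 bf 49 58 ⇒ word 0x5849bf35 (little)
  op=0x5849bf35>>25=0x2c ⇒ movi (RI)
  rd: (w>>22)&0x7=0x1 → bx
  imm: (w>>0)&0x3fffff=0x9bf35 → $638773
+0x04: f8 ff ff cd ⇒ word 0xcdfffff8 (little)
  op=0xcdfffff8>>25=0x66 ⇒ bl (J)
  imm: (w>>0)&0x1ffffff=0x1fffff8 (s25→-8) → $-8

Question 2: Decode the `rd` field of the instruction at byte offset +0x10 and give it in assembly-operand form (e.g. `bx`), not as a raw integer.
[10] 1b ba 1a 58 → 0x581aba1b
  top 7b → 0x2c → movi [RI]
  [24:22] rd=0 = ax
  [21:0] imm=1751579 = $1751579

ax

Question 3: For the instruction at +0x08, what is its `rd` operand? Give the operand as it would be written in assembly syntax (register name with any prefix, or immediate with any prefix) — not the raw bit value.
+0x08: d7 53 76 59 ⇒ word 0x597653d7 (little)
  opcode bits[31:25]=0x2c: movi/RI
  [24:22] rd=5 = di
  [21:0] imm=3560407 = $3560407

di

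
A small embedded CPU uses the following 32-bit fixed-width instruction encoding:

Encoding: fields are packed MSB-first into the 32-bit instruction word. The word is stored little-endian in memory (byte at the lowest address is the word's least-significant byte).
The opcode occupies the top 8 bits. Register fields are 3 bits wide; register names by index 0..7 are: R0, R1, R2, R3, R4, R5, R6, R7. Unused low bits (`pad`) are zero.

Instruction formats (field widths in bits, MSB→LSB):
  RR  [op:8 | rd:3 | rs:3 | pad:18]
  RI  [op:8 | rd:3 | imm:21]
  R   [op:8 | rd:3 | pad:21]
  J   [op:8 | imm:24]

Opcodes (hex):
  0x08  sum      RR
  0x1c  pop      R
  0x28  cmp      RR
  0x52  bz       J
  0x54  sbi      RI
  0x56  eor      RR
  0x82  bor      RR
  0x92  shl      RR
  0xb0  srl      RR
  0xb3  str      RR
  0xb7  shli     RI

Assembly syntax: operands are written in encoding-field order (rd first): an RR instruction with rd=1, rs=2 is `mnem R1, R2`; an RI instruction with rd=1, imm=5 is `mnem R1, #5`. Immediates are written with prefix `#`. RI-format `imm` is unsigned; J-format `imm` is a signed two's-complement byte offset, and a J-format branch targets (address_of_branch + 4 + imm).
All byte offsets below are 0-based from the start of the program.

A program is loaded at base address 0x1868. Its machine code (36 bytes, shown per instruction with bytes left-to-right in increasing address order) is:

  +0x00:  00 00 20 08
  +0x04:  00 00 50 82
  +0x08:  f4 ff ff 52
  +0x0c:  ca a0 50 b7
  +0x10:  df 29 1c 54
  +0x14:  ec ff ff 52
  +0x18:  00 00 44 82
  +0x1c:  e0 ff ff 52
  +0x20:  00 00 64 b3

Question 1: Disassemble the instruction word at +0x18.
[18] 00 00 44 82 → 0x82440000
  op=0x82440000>>24=0x82 ⇒ bor (RR)
  rd@[23:21]=0x2 ⇒ R2
  rs@[20:18]=0x1 ⇒ R1

bor R2, R1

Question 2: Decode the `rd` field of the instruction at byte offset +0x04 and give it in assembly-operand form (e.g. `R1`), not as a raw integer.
[04] 00 00 50 82 → 0x82500000
  top 8b → 0x82 → bor [RR]
  [23:21] rd=2 = R2
  [20:18] rs=4 = R4

R2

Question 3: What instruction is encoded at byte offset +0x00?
sum R1, R0

[00] 00 00 20 08 → 0x08200000
  top 8b → 0x8 → sum [RR]
  rd: (w>>21)&0x7=0x1 → R1
  rs: (w>>18)&0x7=0x0 → R0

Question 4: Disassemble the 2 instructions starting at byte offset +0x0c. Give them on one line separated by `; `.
shli R2, #1089738; sbi R0, #1845727

[0c] ca a0 50 b7 → 0xb750a0ca
  top 8b → 0xb7 → shli [RI]
  rd@[23:21]=0x2 ⇒ R2
  imm@[20:0]=0x10a0ca ⇒ #1089738
[10] df 29 1c 54 → 0x541c29df
  top 8b → 0x54 → sbi [RI]
  rd@[23:21]=0x0 ⇒ R0
  imm@[20:0]=0x1c29df ⇒ #1845727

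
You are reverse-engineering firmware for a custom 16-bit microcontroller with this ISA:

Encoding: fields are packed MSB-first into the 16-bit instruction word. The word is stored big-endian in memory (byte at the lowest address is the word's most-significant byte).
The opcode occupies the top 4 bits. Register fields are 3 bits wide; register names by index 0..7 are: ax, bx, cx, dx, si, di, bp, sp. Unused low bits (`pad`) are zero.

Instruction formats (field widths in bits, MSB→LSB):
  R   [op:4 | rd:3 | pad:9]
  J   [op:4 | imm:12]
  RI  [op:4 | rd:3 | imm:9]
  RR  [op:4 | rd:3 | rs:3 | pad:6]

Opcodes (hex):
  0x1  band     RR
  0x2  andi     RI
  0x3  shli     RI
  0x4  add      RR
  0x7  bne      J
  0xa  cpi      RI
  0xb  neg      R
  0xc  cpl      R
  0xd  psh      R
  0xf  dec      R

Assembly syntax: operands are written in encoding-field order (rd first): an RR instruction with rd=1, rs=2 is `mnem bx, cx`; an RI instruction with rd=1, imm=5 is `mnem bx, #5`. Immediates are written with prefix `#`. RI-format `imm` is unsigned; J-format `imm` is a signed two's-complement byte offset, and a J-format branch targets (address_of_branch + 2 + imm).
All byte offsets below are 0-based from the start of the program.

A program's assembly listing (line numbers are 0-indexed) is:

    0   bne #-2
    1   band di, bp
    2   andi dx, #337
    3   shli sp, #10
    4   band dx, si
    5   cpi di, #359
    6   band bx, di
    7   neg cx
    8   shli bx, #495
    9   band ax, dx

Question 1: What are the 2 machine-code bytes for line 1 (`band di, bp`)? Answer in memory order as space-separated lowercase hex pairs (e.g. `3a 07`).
1. band fields op=0x1:4|rd=5:3|rs=6:3|pad=0:6 → word 1b80h → 1b 80

1b 80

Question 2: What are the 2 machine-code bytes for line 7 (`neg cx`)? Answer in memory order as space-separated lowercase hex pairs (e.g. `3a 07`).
b4 00

line 7 (neg): pack op=0xb:4|rd=2:3|pad=0:9 = 0xb400; big→ b4 00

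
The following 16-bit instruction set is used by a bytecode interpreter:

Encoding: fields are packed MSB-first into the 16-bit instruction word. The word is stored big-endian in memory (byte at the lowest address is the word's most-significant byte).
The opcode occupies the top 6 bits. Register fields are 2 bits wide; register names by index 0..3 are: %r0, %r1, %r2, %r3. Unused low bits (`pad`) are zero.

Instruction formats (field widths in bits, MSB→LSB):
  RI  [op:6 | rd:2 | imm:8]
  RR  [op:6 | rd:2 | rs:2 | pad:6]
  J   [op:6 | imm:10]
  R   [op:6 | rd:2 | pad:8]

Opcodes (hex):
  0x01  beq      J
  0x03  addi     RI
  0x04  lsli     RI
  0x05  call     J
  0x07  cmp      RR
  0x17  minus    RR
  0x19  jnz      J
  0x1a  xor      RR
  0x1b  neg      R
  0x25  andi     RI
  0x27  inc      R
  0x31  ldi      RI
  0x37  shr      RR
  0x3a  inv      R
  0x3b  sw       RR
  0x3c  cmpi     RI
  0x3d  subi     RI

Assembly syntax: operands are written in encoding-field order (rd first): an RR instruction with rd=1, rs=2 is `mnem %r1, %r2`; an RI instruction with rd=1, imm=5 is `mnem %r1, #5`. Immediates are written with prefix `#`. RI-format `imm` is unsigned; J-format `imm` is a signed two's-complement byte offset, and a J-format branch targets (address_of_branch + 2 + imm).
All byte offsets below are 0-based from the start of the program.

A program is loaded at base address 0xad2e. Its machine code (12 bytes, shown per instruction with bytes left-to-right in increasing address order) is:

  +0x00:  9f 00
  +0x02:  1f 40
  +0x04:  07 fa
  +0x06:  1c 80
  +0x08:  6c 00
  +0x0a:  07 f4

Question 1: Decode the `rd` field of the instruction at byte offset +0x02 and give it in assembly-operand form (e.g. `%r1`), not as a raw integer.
+0x02: 1f 40 ⇒ word 0x1f40 (big)
  opcode bits[15:10]=0x7: cmp/RR
  rd@[9:8]=0x3 ⇒ %r3
  rs@[7:6]=0x1 ⇒ %r1

%r3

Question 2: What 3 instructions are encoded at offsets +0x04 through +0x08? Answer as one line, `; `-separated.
off 0x04: read 07 fa as big → 0x07fa
  op=0x07fa>>10=0x1 ⇒ beq (J)
  [9:0] imm=1018 (s10→-6) = #-6
off 0x06: read 1c 80 as big → 0x1c80
  op=0x1c80>>10=0x7 ⇒ cmp (RR)
  [9:8] rd=0 = %r0
  [7:6] rs=2 = %r2
off 0x08: read 6c 00 as big → 0x6c00
  op=0x6c00>>10=0x1b ⇒ neg (R)
  [9:8] rd=0 = %r0

beq #-6; cmp %r0, %r2; neg %r0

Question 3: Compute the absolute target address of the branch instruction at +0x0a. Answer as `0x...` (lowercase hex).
+0x0a: 07 f4 ⇒ word 0x07f4 (big)
  top 6b → 0x1 → beq [J]
  [9:0] imm=1012 (s10→-12) = #-12
  target = base 0xad2e + off 0x0a + 2 + imm -12 = 0xad2e

0xad2e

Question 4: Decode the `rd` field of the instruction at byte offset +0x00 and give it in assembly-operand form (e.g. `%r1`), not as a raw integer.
%r3

[00] 9f 00 → 0x9f00
  opcode bits[15:10]=0x27: inc/R
  rd@[9:8]=0x3 ⇒ %r3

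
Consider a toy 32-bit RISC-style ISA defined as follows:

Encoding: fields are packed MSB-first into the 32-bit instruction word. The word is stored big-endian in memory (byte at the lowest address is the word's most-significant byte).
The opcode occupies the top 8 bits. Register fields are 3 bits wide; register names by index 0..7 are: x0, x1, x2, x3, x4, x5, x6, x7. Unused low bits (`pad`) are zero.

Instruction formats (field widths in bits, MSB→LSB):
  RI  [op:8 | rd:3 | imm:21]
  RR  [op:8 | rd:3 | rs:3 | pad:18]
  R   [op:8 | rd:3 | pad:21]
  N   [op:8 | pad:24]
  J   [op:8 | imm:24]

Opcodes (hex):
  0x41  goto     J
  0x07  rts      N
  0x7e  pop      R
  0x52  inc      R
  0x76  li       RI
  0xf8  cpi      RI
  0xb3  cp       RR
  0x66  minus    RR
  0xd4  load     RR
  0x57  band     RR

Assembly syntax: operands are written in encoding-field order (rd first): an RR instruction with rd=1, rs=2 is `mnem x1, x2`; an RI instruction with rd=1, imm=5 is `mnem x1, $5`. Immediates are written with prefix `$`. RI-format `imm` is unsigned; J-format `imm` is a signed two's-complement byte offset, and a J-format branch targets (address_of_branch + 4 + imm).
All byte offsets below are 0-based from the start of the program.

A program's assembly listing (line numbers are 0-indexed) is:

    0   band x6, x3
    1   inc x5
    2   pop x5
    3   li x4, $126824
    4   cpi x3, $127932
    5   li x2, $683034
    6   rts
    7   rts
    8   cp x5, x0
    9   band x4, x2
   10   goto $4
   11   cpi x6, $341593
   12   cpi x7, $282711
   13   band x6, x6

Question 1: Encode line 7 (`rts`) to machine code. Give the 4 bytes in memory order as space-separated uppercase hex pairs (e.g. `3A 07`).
07 00 00 00

7. rts fields op=0x7:8|pad=0:24 → word 07000000h → 07 00 00 00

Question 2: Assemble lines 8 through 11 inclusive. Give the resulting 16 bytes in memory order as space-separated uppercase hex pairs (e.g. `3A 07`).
8. cp fields op=0xb3:8|rd=5:3|rs=0:3|pad=0:18 → word b3a00000h → b3 a0 00 00
9. band fields op=0x57:8|rd=4:3|rs=2:3|pad=0:18 → word 57880000h → 57 88 00 00
10. goto fields op=0x41:8|imm=4:24 → word 41000004h → 41 00 00 04
11. cpi fields op=0xf8:8|rd=6:3|imm=341593:21 → word f8c53659h → f8 c5 36 59

B3 A0 00 00 57 88 00 00 41 00 00 04 F8 C5 36 59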